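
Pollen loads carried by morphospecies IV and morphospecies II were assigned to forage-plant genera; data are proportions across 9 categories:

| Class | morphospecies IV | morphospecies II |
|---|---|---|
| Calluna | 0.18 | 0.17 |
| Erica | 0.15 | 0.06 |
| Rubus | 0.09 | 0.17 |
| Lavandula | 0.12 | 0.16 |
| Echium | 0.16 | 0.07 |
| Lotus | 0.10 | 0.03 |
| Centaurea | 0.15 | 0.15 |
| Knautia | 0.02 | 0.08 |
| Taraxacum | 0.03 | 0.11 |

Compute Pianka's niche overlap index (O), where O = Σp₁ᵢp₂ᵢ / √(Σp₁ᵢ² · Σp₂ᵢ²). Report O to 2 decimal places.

0.86

Σ p₁ᵢp₂ᵢ = 0.0306 + 0.0090 + 0.0153 + 0.0192 + 0.0112 + 0.0030 + 0.0225 + 0.0016 + 0.0033 = 0.1157
Σp_1ᵢ² = 0.18² + 0.15² + 0.09² + 0.12² + 0.16² + 0.10² + 0.15² + 0.02² + 0.03² = 0.0324 + 0.0225 + 0.0081 + 0.0144 + 0.0256 + 0.0100 + 0.0225 + 0.0004 + 0.0009 = 0.1368
Σp_2ᵢ² = 0.17² + 0.06² + 0.17² + 0.16² + 0.07² + 0.03² + 0.15² + 0.08² + 0.11² = 0.0289 + 0.0036 + 0.0289 + 0.0256 + 0.0049 + 0.0009 + 0.0225 + 0.0064 + 0.0121 = 0.1338
O = 0.1157 / √(0.1368 × 0.1338) = 0.1157 / 0.13529 = 0.8552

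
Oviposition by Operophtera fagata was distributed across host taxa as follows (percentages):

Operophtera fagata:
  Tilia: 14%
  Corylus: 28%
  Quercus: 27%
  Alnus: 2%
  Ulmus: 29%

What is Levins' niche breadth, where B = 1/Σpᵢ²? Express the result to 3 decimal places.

3.915

Convert percentages to proportions (divide by 100).
Σpᵢ² = 0.14² + 0.28² + 0.27² + 0.02² + 0.29² = 0.0196 + 0.0784 + 0.0729 + 0.0004 + 0.0841 = 0.2554
B = 1 / 0.2554 = 3.91543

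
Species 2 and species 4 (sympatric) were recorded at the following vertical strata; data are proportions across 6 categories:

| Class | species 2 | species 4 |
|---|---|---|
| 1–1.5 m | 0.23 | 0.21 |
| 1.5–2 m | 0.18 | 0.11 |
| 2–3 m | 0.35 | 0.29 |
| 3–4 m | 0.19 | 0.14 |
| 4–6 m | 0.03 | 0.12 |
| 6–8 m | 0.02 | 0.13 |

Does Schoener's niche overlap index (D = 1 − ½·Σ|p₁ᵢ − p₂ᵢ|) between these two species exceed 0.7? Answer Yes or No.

Yes

Σ|p₁ᵢ − p₂ᵢ| = 0.02 + 0.07 + 0.06 + 0.05 + 0.09 + 0.11 = 0.40
D = 1 − ½ × 0.40 = 1 − 0.200 = 0.8000
D = 0.8000 > 0.7 → Yes.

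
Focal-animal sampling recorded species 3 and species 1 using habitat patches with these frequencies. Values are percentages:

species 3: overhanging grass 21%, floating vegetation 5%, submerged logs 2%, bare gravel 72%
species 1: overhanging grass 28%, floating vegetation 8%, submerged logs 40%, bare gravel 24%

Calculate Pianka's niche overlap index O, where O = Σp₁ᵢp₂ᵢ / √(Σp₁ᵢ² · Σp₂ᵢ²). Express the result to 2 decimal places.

0.59

Convert percentages to proportions (divide by 100).
Σ p₁ᵢp₂ᵢ = 0.0588 + 0.0040 + 0.0080 + 0.1728 = 0.2436
Σp_1ᵢ² = 0.21² + 0.05² + 0.02² + 0.72² = 0.0441 + 0.0025 + 0.0004 + 0.5184 = 0.5654
Σp_2ᵢ² = 0.28² + 0.08² + 0.40² + 0.24² = 0.0784 + 0.0064 + 0.1600 + 0.0576 = 0.3024
O = 0.2436 / √(0.5654 × 0.3024) = 0.2436 / 0.41349 = 0.5891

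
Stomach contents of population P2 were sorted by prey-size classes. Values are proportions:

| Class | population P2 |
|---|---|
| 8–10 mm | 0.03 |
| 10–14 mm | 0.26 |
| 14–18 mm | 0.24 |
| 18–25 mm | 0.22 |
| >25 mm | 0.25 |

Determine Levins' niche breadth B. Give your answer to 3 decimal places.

4.219

Σpᵢ² = 0.03² + 0.26² + 0.24² + 0.22² + 0.25² = 0.0009 + 0.0676 + 0.0576 + 0.0484 + 0.0625 = 0.2370
B = 1 / 0.2370 = 4.21941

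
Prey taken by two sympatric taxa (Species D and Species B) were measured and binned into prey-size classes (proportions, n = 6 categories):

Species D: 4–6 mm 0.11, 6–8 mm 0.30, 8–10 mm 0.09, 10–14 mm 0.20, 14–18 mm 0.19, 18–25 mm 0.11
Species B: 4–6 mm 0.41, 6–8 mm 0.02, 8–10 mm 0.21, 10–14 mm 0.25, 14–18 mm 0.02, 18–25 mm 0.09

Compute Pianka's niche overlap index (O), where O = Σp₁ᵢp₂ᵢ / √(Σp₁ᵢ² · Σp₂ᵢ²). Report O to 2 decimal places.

Σ p₁ᵢp₂ᵢ = 0.0451 + 0.0060 + 0.0189 + 0.0500 + 0.0038 + 0.0099 = 0.1337
Σp_1ᵢ² = 0.11² + 0.30² + 0.09² + 0.20² + 0.19² + 0.11² = 0.0121 + 0.0900 + 0.0081 + 0.0400 + 0.0361 + 0.0121 = 0.1984
Σp_2ᵢ² = 0.41² + 0.02² + 0.21² + 0.25² + 0.02² + 0.09² = 0.1681 + 0.0004 + 0.0441 + 0.0625 + 0.0004 + 0.0081 = 0.2836
O = 0.1337 / √(0.1984 × 0.2836) = 0.1337 / 0.23721 = 0.5636

0.56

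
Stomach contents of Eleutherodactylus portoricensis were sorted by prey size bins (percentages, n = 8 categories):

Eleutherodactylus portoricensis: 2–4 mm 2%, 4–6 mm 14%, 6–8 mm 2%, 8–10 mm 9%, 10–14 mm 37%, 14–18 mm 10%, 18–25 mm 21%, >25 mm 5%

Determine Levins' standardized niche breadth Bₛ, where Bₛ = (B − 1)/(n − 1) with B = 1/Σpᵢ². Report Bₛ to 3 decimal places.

Convert percentages to proportions (divide by 100).
Σpᵢ² = 0.02² + 0.14² + 0.02² + 0.09² + 0.37² + 0.10² + 0.21² + 0.05² = 0.0004 + 0.0196 + 0.0004 + 0.0081 + 0.1369 + 0.0100 + 0.0441 + 0.0025 = 0.2220
B = 1 / 0.2220 = 4.50450
Bₛ = (B − 1)/(n − 1) = (4.50450 − 1)/(8 − 1) = 3.50450/7 = 0.50064

0.501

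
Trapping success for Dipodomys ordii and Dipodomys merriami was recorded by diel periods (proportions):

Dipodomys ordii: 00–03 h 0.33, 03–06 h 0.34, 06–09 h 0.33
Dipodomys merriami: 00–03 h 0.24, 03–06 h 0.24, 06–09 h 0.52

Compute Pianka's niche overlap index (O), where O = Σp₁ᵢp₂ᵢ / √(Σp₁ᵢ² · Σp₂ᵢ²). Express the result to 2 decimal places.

0.93

Σ p₁ᵢp₂ᵢ = 0.0792 + 0.0816 + 0.1716 = 0.3324
Σp_1ᵢ² = 0.33² + 0.34² + 0.33² = 0.1089 + 0.1156 + 0.1089 = 0.3334
Σp_2ᵢ² = 0.24² + 0.24² + 0.52² = 0.0576 + 0.0576 + 0.2704 = 0.3856
O = 0.3324 / √(0.3334 × 0.3856) = 0.3324 / 0.35855 = 0.9271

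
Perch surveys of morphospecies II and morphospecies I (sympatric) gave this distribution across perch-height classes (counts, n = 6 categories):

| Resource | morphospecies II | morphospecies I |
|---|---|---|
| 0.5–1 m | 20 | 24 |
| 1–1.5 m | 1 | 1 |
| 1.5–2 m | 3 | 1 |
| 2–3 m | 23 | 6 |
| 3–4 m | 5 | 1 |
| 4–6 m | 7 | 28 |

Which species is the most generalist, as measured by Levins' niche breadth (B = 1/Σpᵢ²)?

Proportions for morphospecies II (n=59): 20/59=0.3390, 1/59=0.0169, 3/59=0.0508, 23/59=0.3898, 5/59=0.0847, 7/59=0.1186
Proportions for morphospecies I (n=61): 24/61=0.3934, 1/61=0.0164, 1/61=0.0164, 6/61=0.0984, 1/61=0.0164, 28/61=0.4590
Σp_IIᵢ² = 0.3390² + 0.0169² + 0.0508² + 0.3898² + 0.0847² + 0.1186² = 0.114921 + 0.000286 + 0.002581 + 0.151944 + 0.007174 + 0.014066 = 0.290972
B_II = 1 / 0.290972 = 3.4368
Σp_Iᵢ² = 0.3934² + 0.0164² + 0.0164² + 0.0984² + 0.0164² + 0.4590² = 0.154764 + 0.000269 + 0.000269 + 0.009683 + 0.000269 + 0.210681 = 0.375935
B_I = 1 / 0.375935 = 2.6600
Highest B → broadest niche (most generalist): morphospecies II (B = 3.44).

morphospecies II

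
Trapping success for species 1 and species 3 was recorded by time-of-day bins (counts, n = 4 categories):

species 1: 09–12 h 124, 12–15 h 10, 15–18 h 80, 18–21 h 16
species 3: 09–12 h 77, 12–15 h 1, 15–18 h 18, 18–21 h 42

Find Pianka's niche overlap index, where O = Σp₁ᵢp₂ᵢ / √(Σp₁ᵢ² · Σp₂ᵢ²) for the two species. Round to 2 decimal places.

0.88

Proportions for species 1 (n=230): 124/230=0.5391, 10/230=0.0435, 80/230=0.3478, 16/230=0.0696
Proportions for species 3 (n=138): 77/138=0.5580, 1/138=0.0072, 18/138=0.1304, 42/138=0.3043
Σ p₁ᵢp₂ᵢ = 0.300818 + 0.000313 + 0.045353 + 0.021179 = 0.367663
Σp_1ᵢ² = 0.5391² + 0.0435² + 0.3478² + 0.0696² = 0.290629 + 0.001892 + 0.120965 + 0.004844 = 0.418330
Σp_2ᵢ² = 0.5580² + 0.0072² + 0.1304² + 0.3043² = 0.311364 + 0.000052 + 0.017004 + 0.092598 = 0.421018
O = 0.367663 / √(0.418330 × 0.421018) = 0.367663 / 0.4196718 = 0.8761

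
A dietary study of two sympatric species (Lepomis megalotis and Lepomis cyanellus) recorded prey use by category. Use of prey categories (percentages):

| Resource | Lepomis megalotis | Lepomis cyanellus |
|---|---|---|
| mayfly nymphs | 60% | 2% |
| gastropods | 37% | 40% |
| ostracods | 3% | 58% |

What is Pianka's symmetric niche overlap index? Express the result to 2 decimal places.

Convert percentages to proportions (divide by 100).
Σ p₁ᵢp₂ᵢ = 0.0120 + 0.1480 + 0.0174 = 0.1774
Σp_1ᵢ² = 0.60² + 0.37² + 0.03² = 0.3600 + 0.1369 + 0.0009 = 0.4978
Σp_2ᵢ² = 0.02² + 0.40² + 0.58² = 0.0004 + 0.1600 + 0.3364 = 0.4968
O = 0.1774 / √(0.4978 × 0.4968) = 0.1774 / 0.49730 = 0.3567

0.36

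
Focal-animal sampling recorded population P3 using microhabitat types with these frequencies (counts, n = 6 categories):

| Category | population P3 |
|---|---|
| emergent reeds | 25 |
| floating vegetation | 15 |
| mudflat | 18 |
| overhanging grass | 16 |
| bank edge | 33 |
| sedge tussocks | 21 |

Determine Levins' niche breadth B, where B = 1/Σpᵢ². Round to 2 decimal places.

5.54

Proportions for population P3 (n=128): 25/128=0.1953, 15/128=0.1172, 18/128=0.1406, 16/128=0.1250, 33/128=0.2578, 21/128=0.1641
Σpᵢ² = 0.1953² + 0.1172² + 0.1406² + 0.1250² + 0.2578² + 0.1641² = 0.038142 + 0.013736 + 0.019768 + 0.015625 + 0.066461 + 0.026929 = 0.180661
B = 1 / 0.180661 = 5.5352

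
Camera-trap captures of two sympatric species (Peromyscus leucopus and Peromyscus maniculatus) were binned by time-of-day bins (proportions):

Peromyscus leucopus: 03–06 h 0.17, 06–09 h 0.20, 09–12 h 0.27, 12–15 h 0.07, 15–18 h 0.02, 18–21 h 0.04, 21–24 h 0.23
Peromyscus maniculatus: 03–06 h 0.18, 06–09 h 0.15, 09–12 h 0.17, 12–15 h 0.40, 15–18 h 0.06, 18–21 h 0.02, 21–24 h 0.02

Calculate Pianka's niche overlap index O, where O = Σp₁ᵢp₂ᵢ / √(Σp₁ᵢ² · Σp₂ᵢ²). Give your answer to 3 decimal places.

Σ p₁ᵢp₂ᵢ = 0.0306 + 0.0300 + 0.0459 + 0.0280 + 0.0012 + 0.0008 + 0.0046 = 0.1411
Σp_1ᵢ² = 0.17² + 0.20² + 0.27² + 0.07² + 0.02² + 0.04² + 0.23² = 0.0289 + 0.0400 + 0.0729 + 0.0049 + 0.0004 + 0.0016 + 0.0529 = 0.2016
Σp_2ᵢ² = 0.18² + 0.15² + 0.17² + 0.40² + 0.06² + 0.02² + 0.02² = 0.0324 + 0.0225 + 0.0289 + 0.1600 + 0.0036 + 0.0004 + 0.0004 = 0.2482
O = 0.1411 / √(0.2016 × 0.2482) = 0.1411 / 0.223690 = 0.63078

0.631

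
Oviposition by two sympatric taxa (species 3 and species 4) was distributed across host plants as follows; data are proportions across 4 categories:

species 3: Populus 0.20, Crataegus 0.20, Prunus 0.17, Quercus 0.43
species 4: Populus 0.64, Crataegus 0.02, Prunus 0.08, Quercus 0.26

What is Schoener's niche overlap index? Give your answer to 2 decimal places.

Σ|p₁ᵢ − p₂ᵢ| = 0.44 + 0.18 + 0.09 + 0.17 = 0.88
D = 1 − ½ × 0.88 = 1 − 0.440 = 0.5600

0.56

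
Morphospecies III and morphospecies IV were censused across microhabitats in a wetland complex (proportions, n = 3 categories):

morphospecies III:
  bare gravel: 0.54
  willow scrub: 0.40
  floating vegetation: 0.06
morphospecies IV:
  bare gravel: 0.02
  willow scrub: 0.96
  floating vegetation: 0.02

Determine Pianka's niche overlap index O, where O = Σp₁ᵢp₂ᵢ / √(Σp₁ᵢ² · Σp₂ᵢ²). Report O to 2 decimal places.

0.61

Σ p₁ᵢp₂ᵢ = 0.0108 + 0.3840 + 0.0012 = 0.3960
Σp_1ᵢ² = 0.54² + 0.40² + 0.06² = 0.2916 + 0.1600 + 0.0036 = 0.4552
Σp_2ᵢ² = 0.02² + 0.96² + 0.02² = 0.0004 + 0.9216 + 0.0004 = 0.9224
O = 0.3960 / √(0.4552 × 0.9224) = 0.3960 / 0.64798 = 0.6111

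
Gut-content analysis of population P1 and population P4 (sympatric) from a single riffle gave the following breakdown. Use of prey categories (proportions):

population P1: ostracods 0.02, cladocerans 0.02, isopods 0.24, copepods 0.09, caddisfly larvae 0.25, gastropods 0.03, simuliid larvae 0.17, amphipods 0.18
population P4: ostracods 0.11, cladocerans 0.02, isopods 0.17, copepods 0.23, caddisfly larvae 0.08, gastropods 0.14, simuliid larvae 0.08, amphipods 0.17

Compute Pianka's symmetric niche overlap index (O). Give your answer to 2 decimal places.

0.77

Σ p₁ᵢp₂ᵢ = 0.0022 + 0.0004 + 0.0408 + 0.0207 + 0.0200 + 0.0042 + 0.0136 + 0.0306 = 0.1325
Σp_1ᵢ² = 0.02² + 0.02² + 0.24² + 0.09² + 0.25² + 0.03² + 0.17² + 0.18² = 0.0004 + 0.0004 + 0.0576 + 0.0081 + 0.0625 + 0.0009 + 0.0289 + 0.0324 = 0.1912
Σp_2ᵢ² = 0.11² + 0.02² + 0.17² + 0.23² + 0.08² + 0.14² + 0.08² + 0.17² = 0.0121 + 0.0004 + 0.0289 + 0.0529 + 0.0064 + 0.0196 + 0.0064 + 0.0289 = 0.1556
O = 0.1325 / √(0.1912 × 0.1556) = 0.1325 / 0.17248 = 0.7682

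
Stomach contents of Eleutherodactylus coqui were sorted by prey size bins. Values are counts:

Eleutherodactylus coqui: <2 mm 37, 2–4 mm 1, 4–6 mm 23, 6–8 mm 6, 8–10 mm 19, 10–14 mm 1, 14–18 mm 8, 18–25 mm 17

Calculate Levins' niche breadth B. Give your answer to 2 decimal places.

4.73

Proportions for Eleutherodactylus coqui (n=112): 37/112=0.3304, 1/112=0.0089, 23/112=0.2054, 6/112=0.0536, 19/112=0.1696, 1/112=0.0089, 8/112=0.0714, 17/112=0.1518
Σpᵢ² = 0.3304² + 0.0089² + 0.2054² + 0.0536² + 0.1696² + 0.0089² + 0.0714² + 0.1518² = 0.109164 + 0.000079 + 0.042189 + 0.002873 + 0.028764 + 0.000079 + 0.005098 + 0.023043 = 0.211289
B = 1 / 0.211289 = 4.7329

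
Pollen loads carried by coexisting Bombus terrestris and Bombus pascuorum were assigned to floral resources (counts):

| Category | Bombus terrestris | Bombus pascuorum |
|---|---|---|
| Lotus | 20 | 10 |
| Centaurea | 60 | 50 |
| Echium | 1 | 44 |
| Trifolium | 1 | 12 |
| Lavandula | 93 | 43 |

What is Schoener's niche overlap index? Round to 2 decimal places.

0.66

Proportions for Bombus terrestris (n=175): 20/175=0.1143, 60/175=0.3429, 1/175=0.0057, 1/175=0.0057, 93/175=0.5314
Proportions for Bombus pascuorum (n=159): 10/159=0.0629, 50/159=0.3145, 44/159=0.2767, 12/159=0.0755, 43/159=0.2704
Σ|p₁ᵢ − p₂ᵢ| = 0.0514 + 0.0284 + 0.2710 + 0.0698 + 0.2610 = 0.6816
D = 1 − ½ × 0.6816 = 1 − 0.34080 = 0.65920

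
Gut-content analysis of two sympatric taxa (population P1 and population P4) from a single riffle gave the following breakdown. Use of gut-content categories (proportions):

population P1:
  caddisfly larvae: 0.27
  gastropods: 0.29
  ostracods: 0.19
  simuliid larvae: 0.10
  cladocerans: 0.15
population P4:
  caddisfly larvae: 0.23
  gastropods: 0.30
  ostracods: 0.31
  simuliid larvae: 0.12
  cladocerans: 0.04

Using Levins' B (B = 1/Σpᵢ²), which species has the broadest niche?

population P1

Σp_P1ᵢ² = 0.27² + 0.29² + 0.19² + 0.10² + 0.15² = 0.0729 + 0.0841 + 0.0361 + 0.0100 + 0.0225 = 0.2256
B_P1 = 1 / 0.2256 = 4.4326
Σp_P4ᵢ² = 0.23² + 0.30² + 0.31² + 0.12² + 0.04² = 0.0529 + 0.0900 + 0.0961 + 0.0144 + 0.0016 = 0.2550
B_P4 = 1 / 0.2550 = 3.9216
Highest B → broadest niche (most generalist): population P1 (B = 4.43).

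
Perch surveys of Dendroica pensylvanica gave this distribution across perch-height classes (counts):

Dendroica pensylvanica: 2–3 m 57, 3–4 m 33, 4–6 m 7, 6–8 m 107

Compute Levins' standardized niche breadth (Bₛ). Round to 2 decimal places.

Proportions for Dendroica pensylvanica (n=204): 57/204=0.2794, 33/204=0.1618, 7/204=0.0343, 107/204=0.5245
Σpᵢ² = 0.2794² + 0.1618² + 0.0343² + 0.5245² = 0.078064 + 0.026179 + 0.001176 + 0.275100 = 0.380519
B = 1 / 0.380519 = 2.6280
Bₛ = (B − 1)/(n − 1) = (2.6280 − 1)/(4 − 1) = 1.6280/3 = 0.5427

0.54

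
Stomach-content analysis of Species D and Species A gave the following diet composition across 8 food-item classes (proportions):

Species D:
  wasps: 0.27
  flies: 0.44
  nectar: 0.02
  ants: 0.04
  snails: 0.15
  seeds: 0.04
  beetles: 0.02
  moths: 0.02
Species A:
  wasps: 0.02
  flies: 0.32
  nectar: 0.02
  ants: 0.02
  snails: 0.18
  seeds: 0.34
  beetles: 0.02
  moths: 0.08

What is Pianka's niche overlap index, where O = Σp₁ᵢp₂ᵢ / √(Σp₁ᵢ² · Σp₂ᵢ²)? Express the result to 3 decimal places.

Σ p₁ᵢp₂ᵢ = 0.0054 + 0.1408 + 0.0004 + 0.0008 + 0.0270 + 0.0136 + 0.0004 + 0.0016 = 0.1900
Σp_1ᵢ² = 0.27² + 0.44² + 0.02² + 0.04² + 0.15² + 0.04² + 0.02² + 0.02² = 0.0729 + 0.1936 + 0.0004 + 0.0016 + 0.0225 + 0.0016 + 0.0004 + 0.0004 = 0.2934
Σp_2ᵢ² = 0.02² + 0.32² + 0.02² + 0.02² + 0.18² + 0.34² + 0.02² + 0.08² = 0.0004 + 0.1024 + 0.0004 + 0.0004 + 0.0324 + 0.1156 + 0.0004 + 0.0064 = 0.2584
O = 0.1900 / √(0.2934 × 0.2584) = 0.1900 / 0.275344 = 0.69005

0.690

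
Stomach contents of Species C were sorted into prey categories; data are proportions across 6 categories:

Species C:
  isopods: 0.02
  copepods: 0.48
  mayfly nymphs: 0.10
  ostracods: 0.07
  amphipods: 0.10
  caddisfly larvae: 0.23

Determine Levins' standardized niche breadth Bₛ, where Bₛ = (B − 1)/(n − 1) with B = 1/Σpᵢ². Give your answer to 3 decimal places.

0.448

Σpᵢ² = 0.02² + 0.48² + 0.10² + 0.07² + 0.10² + 0.23² = 0.0004 + 0.2304 + 0.0100 + 0.0049 + 0.0100 + 0.0529 = 0.3086
B = 1 / 0.3086 = 3.24044
Bₛ = (B − 1)/(n − 1) = (3.24044 − 1)/(6 − 1) = 2.24044/5 = 0.44809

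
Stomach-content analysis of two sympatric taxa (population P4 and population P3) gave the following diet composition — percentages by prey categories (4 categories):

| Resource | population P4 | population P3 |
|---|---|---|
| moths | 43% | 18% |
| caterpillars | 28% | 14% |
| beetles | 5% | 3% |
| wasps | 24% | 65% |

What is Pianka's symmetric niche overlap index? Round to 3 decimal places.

0.699

Convert percentages to proportions (divide by 100).
Σ p₁ᵢp₂ᵢ = 0.0774 + 0.0392 + 0.0015 + 0.1560 = 0.2741
Σp_1ᵢ² = 0.43² + 0.28² + 0.05² + 0.24² = 0.1849 + 0.0784 + 0.0025 + 0.0576 = 0.3234
Σp_2ᵢ² = 0.18² + 0.14² + 0.03² + 0.65² = 0.0324 + 0.0196 + 0.0009 + 0.4225 = 0.4754
O = 0.2741 / √(0.3234 × 0.4754) = 0.2741 / 0.392102 = 0.69905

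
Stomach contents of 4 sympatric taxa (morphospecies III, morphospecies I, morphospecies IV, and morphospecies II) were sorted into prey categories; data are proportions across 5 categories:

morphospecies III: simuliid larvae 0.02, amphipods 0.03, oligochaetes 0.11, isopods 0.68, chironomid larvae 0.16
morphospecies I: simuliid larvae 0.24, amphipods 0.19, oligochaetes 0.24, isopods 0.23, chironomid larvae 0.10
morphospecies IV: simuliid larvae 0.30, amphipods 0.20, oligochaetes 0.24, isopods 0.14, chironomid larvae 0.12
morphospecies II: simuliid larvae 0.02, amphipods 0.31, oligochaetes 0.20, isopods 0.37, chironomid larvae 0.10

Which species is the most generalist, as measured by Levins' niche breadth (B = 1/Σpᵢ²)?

Σp_IIIᵢ² = 0.02² + 0.03² + 0.11² + 0.68² + 0.16² = 0.0004 + 0.0009 + 0.0121 + 0.4624 + 0.0256 = 0.5014
B_III = 1 / 0.5014 = 1.9944
Σp_Iᵢ² = 0.24² + 0.19² + 0.24² + 0.23² + 0.10² = 0.0576 + 0.0361 + 0.0576 + 0.0529 + 0.0100 = 0.2142
B_I = 1 / 0.2142 = 4.6685
Σp_IVᵢ² = 0.30² + 0.20² + 0.24² + 0.14² + 0.12² = 0.0900 + 0.0400 + 0.0576 + 0.0196 + 0.0144 = 0.2216
B_IV = 1 / 0.2216 = 4.5126
Σp_IIᵢ² = 0.02² + 0.31² + 0.20² + 0.37² + 0.10² = 0.0004 + 0.0961 + 0.0400 + 0.1369 + 0.0100 = 0.2834
B_II = 1 / 0.2834 = 3.5286
Highest B → broadest niche (most generalist): morphospecies I (B = 4.67).

morphospecies I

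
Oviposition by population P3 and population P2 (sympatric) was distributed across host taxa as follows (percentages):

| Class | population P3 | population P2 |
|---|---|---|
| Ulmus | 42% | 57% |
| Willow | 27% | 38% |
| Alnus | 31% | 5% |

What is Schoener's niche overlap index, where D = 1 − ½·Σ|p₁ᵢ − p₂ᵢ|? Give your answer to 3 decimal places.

0.740

Convert percentages to proportions (divide by 100).
Σ|p₁ᵢ − p₂ᵢ| = 0.15 + 0.11 + 0.26 = 0.52
D = 1 − ½ × 0.52 = 1 − 0.260 = 0.74000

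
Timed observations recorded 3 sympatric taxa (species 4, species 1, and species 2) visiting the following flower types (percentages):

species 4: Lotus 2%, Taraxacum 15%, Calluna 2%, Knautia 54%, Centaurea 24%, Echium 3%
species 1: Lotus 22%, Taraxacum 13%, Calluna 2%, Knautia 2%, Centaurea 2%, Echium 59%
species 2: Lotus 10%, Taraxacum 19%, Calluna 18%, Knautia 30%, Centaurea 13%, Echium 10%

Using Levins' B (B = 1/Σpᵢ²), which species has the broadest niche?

species 2

Convert percentages to proportions (divide by 100).
Σp_4ᵢ² = 0.02² + 0.15² + 0.02² + 0.54² + 0.24² + 0.03² = 0.0004 + 0.0225 + 0.0004 + 0.2916 + 0.0576 + 0.0009 = 0.3734
B_4 = 1 / 0.3734 = 2.6781
Σp_1ᵢ² = 0.22² + 0.13² + 0.02² + 0.02² + 0.02² + 0.59² = 0.0484 + 0.0169 + 0.0004 + 0.0004 + 0.0004 + 0.3481 = 0.4146
B_1 = 1 / 0.4146 = 2.4120
Σp_2ᵢ² = 0.10² + 0.19² + 0.18² + 0.30² + 0.13² + 0.10² = 0.0100 + 0.0361 + 0.0324 + 0.0900 + 0.0169 + 0.0100 = 0.1954
B_2 = 1 / 0.1954 = 5.1177
Highest B → broadest niche (most generalist): species 2 (B = 5.12).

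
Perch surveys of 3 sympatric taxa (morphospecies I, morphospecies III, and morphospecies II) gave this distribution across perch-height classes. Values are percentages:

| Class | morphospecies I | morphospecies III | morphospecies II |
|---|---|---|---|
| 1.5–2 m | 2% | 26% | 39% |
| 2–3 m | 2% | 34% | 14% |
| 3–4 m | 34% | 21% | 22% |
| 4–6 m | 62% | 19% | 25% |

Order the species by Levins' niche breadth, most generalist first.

morphospecies III > morphospecies II > morphospecies I

Convert percentages to proportions (divide by 100).
Σp_Iᵢ² = 0.02² + 0.02² + 0.34² + 0.62² = 0.0004 + 0.0004 + 0.1156 + 0.3844 = 0.5008
B_I = 1 / 0.5008 = 1.9968
Σp_IIIᵢ² = 0.26² + 0.34² + 0.21² + 0.19² = 0.0676 + 0.1156 + 0.0441 + 0.0361 = 0.2634
B_III = 1 / 0.2634 = 3.7965
Σp_IIᵢ² = 0.39² + 0.14² + 0.22² + 0.25² = 0.1521 + 0.0196 + 0.0484 + 0.0625 = 0.2826
B_II = 1 / 0.2826 = 3.5386
Ranking by B (broadest → narrowest): morphospecies III (3.80) > morphospecies II (3.54) > morphospecies I (2.00)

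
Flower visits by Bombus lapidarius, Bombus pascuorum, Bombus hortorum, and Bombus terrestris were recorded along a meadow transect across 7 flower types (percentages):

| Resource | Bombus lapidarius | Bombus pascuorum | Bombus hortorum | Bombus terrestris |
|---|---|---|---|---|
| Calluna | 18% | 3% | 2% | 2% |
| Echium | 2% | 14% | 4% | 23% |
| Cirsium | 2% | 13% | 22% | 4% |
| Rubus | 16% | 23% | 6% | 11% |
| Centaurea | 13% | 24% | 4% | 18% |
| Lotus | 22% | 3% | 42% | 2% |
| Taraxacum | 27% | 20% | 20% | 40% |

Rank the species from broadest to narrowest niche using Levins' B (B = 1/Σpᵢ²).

Convert percentages to proportions (divide by 100).
Σp_lapiᵢ² = 0.18² + 0.02² + 0.02² + 0.16² + 0.13² + 0.22² + 0.27² = 0.0324 + 0.0004 + 0.0004 + 0.0256 + 0.0169 + 0.0484 + 0.0729 = 0.1970
B_lapi = 1 / 0.1970 = 5.0761
Σp_pascᵢ² = 0.03² + 0.14² + 0.13² + 0.23² + 0.24² + 0.03² + 0.20² = 0.0009 + 0.0196 + 0.0169 + 0.0529 + 0.0576 + 0.0009 + 0.0400 = 0.1888
B_pasc = 1 / 0.1888 = 5.2966
Σp_hortᵢ² = 0.02² + 0.04² + 0.22² + 0.06² + 0.04² + 0.42² + 0.20² = 0.0004 + 0.0016 + 0.0484 + 0.0036 + 0.0016 + 0.1764 + 0.0400 = 0.2720
B_hort = 1 / 0.2720 = 3.6765
Σp_terrᵢ² = 0.02² + 0.23² + 0.04² + 0.11² + 0.18² + 0.02² + 0.40² = 0.0004 + 0.0529 + 0.0016 + 0.0121 + 0.0324 + 0.0004 + 0.1600 = 0.2598
B_terr = 1 / 0.2598 = 3.8491
Ranking by B (broadest → narrowest): Bombus pascuorum (5.30) > Bombus lapidarius (5.08) > Bombus terrestris (3.85) > Bombus hortorum (3.68)

Bombus pascuorum > Bombus lapidarius > Bombus terrestris > Bombus hortorum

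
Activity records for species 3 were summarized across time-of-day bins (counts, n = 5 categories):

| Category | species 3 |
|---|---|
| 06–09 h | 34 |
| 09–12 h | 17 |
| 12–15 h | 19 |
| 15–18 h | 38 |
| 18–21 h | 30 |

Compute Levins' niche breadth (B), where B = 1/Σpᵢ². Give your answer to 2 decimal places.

4.59

Proportions for species 3 (n=138): 34/138=0.2464, 17/138=0.1232, 19/138=0.1377, 38/138=0.2754, 30/138=0.2174
Σpᵢ² = 0.2464² + 0.1232² + 0.1377² + 0.2754² + 0.2174² = 0.060713 + 0.015178 + 0.018961 + 0.075845 + 0.047263 = 0.217960
B = 1 / 0.217960 = 4.5880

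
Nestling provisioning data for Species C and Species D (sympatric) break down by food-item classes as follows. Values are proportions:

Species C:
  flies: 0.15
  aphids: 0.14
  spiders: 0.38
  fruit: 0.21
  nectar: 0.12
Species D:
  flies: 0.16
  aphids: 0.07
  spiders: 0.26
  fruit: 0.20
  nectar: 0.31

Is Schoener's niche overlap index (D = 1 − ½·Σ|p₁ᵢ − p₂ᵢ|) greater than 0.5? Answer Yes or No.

Yes

Σ|p₁ᵢ − p₂ᵢ| = 0.01 + 0.07 + 0.12 + 0.01 + 0.19 = 0.40
D = 1 − ½ × 0.40 = 1 − 0.200 = 0.8000
D = 0.8000 > 0.5 → Yes.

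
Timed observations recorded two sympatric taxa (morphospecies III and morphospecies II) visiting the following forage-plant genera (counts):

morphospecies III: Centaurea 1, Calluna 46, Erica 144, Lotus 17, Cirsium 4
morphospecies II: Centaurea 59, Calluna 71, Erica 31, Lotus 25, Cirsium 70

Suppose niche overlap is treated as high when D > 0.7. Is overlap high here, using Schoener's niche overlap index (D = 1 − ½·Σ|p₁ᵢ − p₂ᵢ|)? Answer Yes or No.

No

Proportions for morphospecies III (n=212): 1/212=0.0047, 46/212=0.2170, 144/212=0.6792, 17/212=0.0802, 4/212=0.0189
Proportions for morphospecies II (n=256): 59/256=0.2305, 71/256=0.2773, 31/256=0.1211, 25/256=0.0977, 70/256=0.2734
Σ|p₁ᵢ − p₂ᵢ| = 0.2258 + 0.0603 + 0.5581 + 0.0175 + 0.2545 = 1.1162
D = 1 − ½ × 1.1162 = 1 − 0.55810 = 0.44190
D = 0.44190 < 0.7 → No.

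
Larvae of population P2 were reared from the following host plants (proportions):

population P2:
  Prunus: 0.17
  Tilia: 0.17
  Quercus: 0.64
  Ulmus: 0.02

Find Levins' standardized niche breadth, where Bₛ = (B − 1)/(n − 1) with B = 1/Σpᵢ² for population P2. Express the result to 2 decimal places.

Σpᵢ² = 0.17² + 0.17² + 0.64² + 0.02² = 0.0289 + 0.0289 + 0.4096 + 0.0004 = 0.4678
B = 1 / 0.4678 = 2.1377
Bₛ = (B − 1)/(n − 1) = (2.1377 − 1)/(4 − 1) = 1.1377/3 = 0.3792

0.38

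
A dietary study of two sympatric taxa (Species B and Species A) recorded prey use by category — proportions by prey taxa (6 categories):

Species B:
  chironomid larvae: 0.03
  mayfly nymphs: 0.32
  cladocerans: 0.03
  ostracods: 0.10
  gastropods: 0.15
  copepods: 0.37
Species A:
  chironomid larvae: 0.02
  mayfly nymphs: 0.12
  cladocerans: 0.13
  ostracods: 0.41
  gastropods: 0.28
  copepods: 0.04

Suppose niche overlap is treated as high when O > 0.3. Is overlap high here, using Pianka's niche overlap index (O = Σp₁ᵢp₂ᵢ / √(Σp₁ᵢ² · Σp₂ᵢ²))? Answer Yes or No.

Σ p₁ᵢp₂ᵢ = 0.0006 + 0.0384 + 0.0039 + 0.0410 + 0.0420 + 0.0148 = 0.1407
Σp_1ᵢ² = 0.03² + 0.32² + 0.03² + 0.10² + 0.15² + 0.37² = 0.0009 + 0.1024 + 0.0009 + 0.0100 + 0.0225 + 0.1369 = 0.2736
Σp_2ᵢ² = 0.02² + 0.12² + 0.13² + 0.41² + 0.28² + 0.04² = 0.0004 + 0.0144 + 0.0169 + 0.1681 + 0.0784 + 0.0016 = 0.2798
O = 0.1407 / √(0.2736 × 0.2798) = 0.1407 / 0.27668 = 0.5085
O = 0.5085 > 0.3 → Yes.

Yes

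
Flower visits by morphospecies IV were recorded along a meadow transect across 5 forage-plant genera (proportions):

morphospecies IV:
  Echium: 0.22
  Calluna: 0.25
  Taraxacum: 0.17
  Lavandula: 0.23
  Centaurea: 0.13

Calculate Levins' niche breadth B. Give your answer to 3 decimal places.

Σpᵢ² = 0.22² + 0.25² + 0.17² + 0.23² + 0.13² = 0.0484 + 0.0625 + 0.0289 + 0.0529 + 0.0169 = 0.2096
B = 1 / 0.2096 = 4.77099

4.771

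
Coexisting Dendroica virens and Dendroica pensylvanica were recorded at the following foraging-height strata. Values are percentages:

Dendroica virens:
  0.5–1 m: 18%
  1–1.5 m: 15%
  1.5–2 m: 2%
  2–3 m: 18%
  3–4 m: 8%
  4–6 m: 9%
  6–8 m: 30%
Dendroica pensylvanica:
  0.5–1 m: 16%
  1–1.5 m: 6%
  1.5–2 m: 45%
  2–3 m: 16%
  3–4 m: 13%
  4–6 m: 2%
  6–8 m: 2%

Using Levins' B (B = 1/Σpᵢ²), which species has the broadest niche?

Dendroica virens

Convert percentages to proportions (divide by 100).
Σp_vireᵢ² = 0.18² + 0.15² + 0.02² + 0.18² + 0.08² + 0.09² + 0.30² = 0.0324 + 0.0225 + 0.0004 + 0.0324 + 0.0064 + 0.0081 + 0.0900 = 0.1922
B_vire = 1 / 0.1922 = 5.2029
Σp_pensᵢ² = 0.16² + 0.06² + 0.45² + 0.16² + 0.13² + 0.02² + 0.02² = 0.0256 + 0.0036 + 0.2025 + 0.0256 + 0.0169 + 0.0004 + 0.0004 = 0.2750
B_pens = 1 / 0.2750 = 3.6364
Highest B → broadest niche (most generalist): Dendroica virens (B = 5.20).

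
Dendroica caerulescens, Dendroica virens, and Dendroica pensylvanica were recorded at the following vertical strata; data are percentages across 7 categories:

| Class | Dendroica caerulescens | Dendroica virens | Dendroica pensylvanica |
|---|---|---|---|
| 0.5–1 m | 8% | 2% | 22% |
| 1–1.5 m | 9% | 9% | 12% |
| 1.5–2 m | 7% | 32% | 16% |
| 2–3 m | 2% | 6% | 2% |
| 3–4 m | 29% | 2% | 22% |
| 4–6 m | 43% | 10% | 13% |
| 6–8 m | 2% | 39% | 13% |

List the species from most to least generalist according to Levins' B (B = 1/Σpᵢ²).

Dendroica pensylvanica > Dendroica virens > Dendroica caerulescens

Convert percentages to proportions (divide by 100).
Σp_caerᵢ² = 0.08² + 0.09² + 0.07² + 0.02² + 0.29² + 0.43² + 0.02² = 0.0064 + 0.0081 + 0.0049 + 0.0004 + 0.0841 + 0.1849 + 0.0004 = 0.2892
B_caer = 1 / 0.2892 = 3.4578
Σp_vireᵢ² = 0.02² + 0.09² + 0.32² + 0.06² + 0.02² + 0.10² + 0.39² = 0.0004 + 0.0081 + 0.1024 + 0.0036 + 0.0004 + 0.0100 + 0.1521 = 0.2770
B_vire = 1 / 0.2770 = 3.6101
Σp_pensᵢ² = 0.22² + 0.12² + 0.16² + 0.02² + 0.22² + 0.13² + 0.13² = 0.0484 + 0.0144 + 0.0256 + 0.0004 + 0.0484 + 0.0169 + 0.0169 = 0.1710
B_pens = 1 / 0.1710 = 5.8480
Ranking by B (broadest → narrowest): Dendroica pensylvanica (5.85) > Dendroica virens (3.61) > Dendroica caerulescens (3.46)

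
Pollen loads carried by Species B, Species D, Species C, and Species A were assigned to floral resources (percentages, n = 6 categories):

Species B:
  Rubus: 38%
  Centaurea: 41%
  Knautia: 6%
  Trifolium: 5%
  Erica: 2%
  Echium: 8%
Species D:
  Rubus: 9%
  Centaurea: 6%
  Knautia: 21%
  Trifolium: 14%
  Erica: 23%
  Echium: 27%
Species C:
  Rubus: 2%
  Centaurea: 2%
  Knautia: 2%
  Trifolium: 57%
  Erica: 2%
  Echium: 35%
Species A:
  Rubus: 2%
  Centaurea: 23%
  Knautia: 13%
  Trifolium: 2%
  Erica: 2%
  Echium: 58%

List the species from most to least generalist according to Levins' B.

Species D > Species B > Species A > Species C

Convert percentages to proportions (divide by 100).
Σp_Bᵢ² = 0.38² + 0.41² + 0.06² + 0.05² + 0.02² + 0.08² = 0.1444 + 0.1681 + 0.0036 + 0.0025 + 0.0004 + 0.0064 = 0.3254
B_B = 1 / 0.3254 = 3.0731
Σp_Dᵢ² = 0.09² + 0.06² + 0.21² + 0.14² + 0.23² + 0.27² = 0.0081 + 0.0036 + 0.0441 + 0.0196 + 0.0529 + 0.0729 = 0.2012
B_D = 1 / 0.2012 = 4.9702
Σp_Cᵢ² = 0.02² + 0.02² + 0.02² + 0.57² + 0.02² + 0.35² = 0.0004 + 0.0004 + 0.0004 + 0.3249 + 0.0004 + 0.1225 = 0.4490
B_C = 1 / 0.4490 = 2.2272
Σp_Aᵢ² = 0.02² + 0.23² + 0.13² + 0.02² + 0.02² + 0.58² = 0.0004 + 0.0529 + 0.0169 + 0.0004 + 0.0004 + 0.3364 = 0.4074
B_A = 1 / 0.4074 = 2.4546
Ranking by B (broadest → narrowest): Species D (4.97) > Species B (3.07) > Species A (2.45) > Species C (2.23)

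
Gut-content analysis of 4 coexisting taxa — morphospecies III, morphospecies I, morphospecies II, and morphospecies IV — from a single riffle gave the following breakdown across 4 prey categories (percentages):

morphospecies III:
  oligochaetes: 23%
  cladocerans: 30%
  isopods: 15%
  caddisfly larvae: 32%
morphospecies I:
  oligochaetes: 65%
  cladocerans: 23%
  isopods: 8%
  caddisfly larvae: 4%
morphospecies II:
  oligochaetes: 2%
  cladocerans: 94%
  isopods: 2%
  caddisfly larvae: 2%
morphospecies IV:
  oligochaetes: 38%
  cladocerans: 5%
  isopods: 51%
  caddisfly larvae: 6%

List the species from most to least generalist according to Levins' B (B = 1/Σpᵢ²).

morphospecies III > morphospecies IV > morphospecies I > morphospecies II

Convert percentages to proportions (divide by 100).
Σp_IIIᵢ² = 0.23² + 0.30² + 0.15² + 0.32² = 0.0529 + 0.0900 + 0.0225 + 0.1024 = 0.2678
B_III = 1 / 0.2678 = 3.7341
Σp_Iᵢ² = 0.65² + 0.23² + 0.08² + 0.04² = 0.4225 + 0.0529 + 0.0064 + 0.0016 = 0.4834
B_I = 1 / 0.4834 = 2.0687
Σp_IIᵢ² = 0.02² + 0.94² + 0.02² + 0.02² = 0.0004 + 0.8836 + 0.0004 + 0.0004 = 0.8848
B_II = 1 / 0.8848 = 1.1302
Σp_IVᵢ² = 0.38² + 0.05² + 0.51² + 0.06² = 0.1444 + 0.0025 + 0.2601 + 0.0036 = 0.4106
B_IV = 1 / 0.4106 = 2.4355
Ranking by B (broadest → narrowest): morphospecies III (3.73) > morphospecies IV (2.44) > morphospecies I (2.07) > morphospecies II (1.13)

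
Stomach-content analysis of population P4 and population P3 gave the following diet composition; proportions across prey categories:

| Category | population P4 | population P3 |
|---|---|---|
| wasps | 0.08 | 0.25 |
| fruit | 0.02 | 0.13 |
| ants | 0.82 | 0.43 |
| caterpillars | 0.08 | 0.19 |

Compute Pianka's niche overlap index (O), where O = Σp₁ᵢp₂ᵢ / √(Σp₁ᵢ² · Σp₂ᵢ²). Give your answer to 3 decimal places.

0.860

Σ p₁ᵢp₂ᵢ = 0.0200 + 0.0026 + 0.3526 + 0.0152 = 0.3904
Σp_1ᵢ² = 0.08² + 0.02² + 0.82² + 0.08² = 0.0064 + 0.0004 + 0.6724 + 0.0064 = 0.6856
Σp_2ᵢ² = 0.25² + 0.13² + 0.43² + 0.19² = 0.0625 + 0.0169 + 0.1849 + 0.0361 = 0.3004
O = 0.3904 / √(0.6856 × 0.3004) = 0.3904 / 0.453822 = 0.86025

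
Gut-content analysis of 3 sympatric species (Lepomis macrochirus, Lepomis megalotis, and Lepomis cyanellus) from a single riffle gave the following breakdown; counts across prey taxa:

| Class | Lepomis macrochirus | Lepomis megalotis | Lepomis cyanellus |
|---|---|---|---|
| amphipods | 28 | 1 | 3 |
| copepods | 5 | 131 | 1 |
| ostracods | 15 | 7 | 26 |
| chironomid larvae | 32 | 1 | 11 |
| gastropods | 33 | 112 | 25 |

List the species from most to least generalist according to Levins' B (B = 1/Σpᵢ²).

Lepomis macrochirus > Lepomis cyanellus > Lepomis megalotis

Proportions for Lepomis macrochirus (n=113): 28/113=0.2478, 5/113=0.0442, 15/113=0.1327, 32/113=0.2832, 33/113=0.2920
Proportions for Lepomis megalotis (n=252): 1/252=0.0040, 131/252=0.5198, 7/252=0.0278, 1/252=0.0040, 112/252=0.4444
Proportions for Lepomis cyanellus (n=66): 3/66=0.0455, 1/66=0.0152, 26/66=0.3939, 11/66=0.1667, 25/66=0.3788
Σp_macrᵢ² = 0.2478² + 0.0442² + 0.1327² + 0.2832² + 0.2920² = 0.061405 + 0.001954 + 0.017609 + 0.080202 + 0.085264 = 0.246434
B_macr = 1 / 0.246434 = 4.0579
Σp_megaᵢ² = 0.0040² + 0.5198² + 0.0278² + 0.0040² + 0.4444² = 0.000016 + 0.270192 + 0.000773 + 0.000016 + 0.197491 = 0.468488
B_mega = 1 / 0.468488 = 2.1345
Σp_cyanᵢ² = 0.0455² + 0.0152² + 0.3939² + 0.1667² + 0.3788² = 0.002070 + 0.000231 + 0.155157 + 0.027789 + 0.143489 = 0.328736
B_cyan = 1 / 0.328736 = 3.0420
Ranking by B (broadest → narrowest): Lepomis macrochirus (4.06) > Lepomis cyanellus (3.04) > Lepomis megalotis (2.13)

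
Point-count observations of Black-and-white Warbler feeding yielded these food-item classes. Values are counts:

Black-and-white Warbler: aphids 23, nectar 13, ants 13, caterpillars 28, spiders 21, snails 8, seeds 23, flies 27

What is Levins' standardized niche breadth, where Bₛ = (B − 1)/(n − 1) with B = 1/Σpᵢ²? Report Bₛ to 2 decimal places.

0.88

Proportions for Black-and-white Warbler (n=156): 23/156=0.1474, 13/156=0.0833, 13/156=0.0833, 28/156=0.1795, 21/156=0.1346, 8/156=0.0513, 23/156=0.1474, 27/156=0.1731
Σpᵢ² = 0.1474² + 0.0833² + 0.0833² + 0.1795² + 0.1346² + 0.0513² + 0.1474² + 0.1731² = 0.021727 + 0.006939 + 0.006939 + 0.032220 + 0.018117 + 0.002632 + 0.021727 + 0.029964 = 0.140265
B = 1 / 0.140265 = 7.1294
Bₛ = (B − 1)/(n − 1) = (7.1294 − 1)/(8 − 1) = 6.1294/7 = 0.8756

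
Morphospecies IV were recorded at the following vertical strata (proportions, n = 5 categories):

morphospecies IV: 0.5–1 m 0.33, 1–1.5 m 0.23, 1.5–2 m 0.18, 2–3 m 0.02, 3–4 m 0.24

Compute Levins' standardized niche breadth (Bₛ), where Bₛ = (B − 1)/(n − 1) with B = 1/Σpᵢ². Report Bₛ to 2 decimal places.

Σpᵢ² = 0.33² + 0.23² + 0.18² + 0.02² + 0.24² = 0.1089 + 0.0529 + 0.0324 + 0.0004 + 0.0576 = 0.2522
B = 1 / 0.2522 = 3.9651
Bₛ = (B − 1)/(n − 1) = (3.9651 − 1)/(5 − 1) = 2.9651/4 = 0.7413

0.74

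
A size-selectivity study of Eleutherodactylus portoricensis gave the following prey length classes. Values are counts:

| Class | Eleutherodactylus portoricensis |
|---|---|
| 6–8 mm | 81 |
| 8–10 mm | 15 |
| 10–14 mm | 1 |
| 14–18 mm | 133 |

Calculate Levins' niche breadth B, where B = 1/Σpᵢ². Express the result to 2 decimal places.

Proportions for Eleutherodactylus portoricensis (n=230): 81/230=0.3522, 15/230=0.0652, 1/230=0.0043, 133/230=0.5783
Σpᵢ² = 0.3522² + 0.0652² + 0.0043² + 0.5783² = 0.124045 + 0.004251 + 0.000018 + 0.334431 = 0.462745
B = 1 / 0.462745 = 2.1610

2.16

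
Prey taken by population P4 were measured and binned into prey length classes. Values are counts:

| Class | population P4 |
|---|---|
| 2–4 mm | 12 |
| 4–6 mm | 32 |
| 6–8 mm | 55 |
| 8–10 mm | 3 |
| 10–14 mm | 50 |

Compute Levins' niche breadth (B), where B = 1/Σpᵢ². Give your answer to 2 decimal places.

3.45

Proportions for population P4 (n=152): 12/152=0.0789, 32/152=0.2105, 55/152=0.3618, 3/152=0.0197, 50/152=0.3289
Σpᵢ² = 0.0789² + 0.2105² + 0.3618² + 0.0197² + 0.3289² = 0.006225 + 0.044310 + 0.130899 + 0.000388 + 0.108175 = 0.289997
B = 1 / 0.289997 = 3.4483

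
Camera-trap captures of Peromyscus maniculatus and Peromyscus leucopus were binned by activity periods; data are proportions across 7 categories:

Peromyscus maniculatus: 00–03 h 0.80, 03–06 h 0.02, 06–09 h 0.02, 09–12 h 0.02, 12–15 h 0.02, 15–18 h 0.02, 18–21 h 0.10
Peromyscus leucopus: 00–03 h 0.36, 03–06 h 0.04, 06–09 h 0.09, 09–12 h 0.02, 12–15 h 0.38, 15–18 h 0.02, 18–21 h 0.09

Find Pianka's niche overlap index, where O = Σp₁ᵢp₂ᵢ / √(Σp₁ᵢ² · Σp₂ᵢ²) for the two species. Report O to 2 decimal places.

0.71

Σ p₁ᵢp₂ᵢ = 0.2880 + 0.0008 + 0.0018 + 0.0004 + 0.0076 + 0.0004 + 0.0090 = 0.3080
Σp_1ᵢ² = 0.80² + 0.02² + 0.02² + 0.02² + 0.02² + 0.02² + 0.10² = 0.6400 + 0.0004 + 0.0004 + 0.0004 + 0.0004 + 0.0004 + 0.0100 = 0.6520
Σp_2ᵢ² = 0.36² + 0.04² + 0.09² + 0.02² + 0.38² + 0.02² + 0.09² = 0.1296 + 0.0016 + 0.0081 + 0.0004 + 0.1444 + 0.0004 + 0.0081 = 0.2926
O = 0.3080 / √(0.6520 × 0.2926) = 0.3080 / 0.43678 = 0.7052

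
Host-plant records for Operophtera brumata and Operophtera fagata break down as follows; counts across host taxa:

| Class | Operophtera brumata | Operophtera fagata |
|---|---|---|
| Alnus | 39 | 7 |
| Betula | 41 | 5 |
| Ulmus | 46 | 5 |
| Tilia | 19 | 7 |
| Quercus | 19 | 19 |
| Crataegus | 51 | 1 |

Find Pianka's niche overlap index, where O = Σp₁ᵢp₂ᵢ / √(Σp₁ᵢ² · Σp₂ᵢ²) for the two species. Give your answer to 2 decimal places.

Proportions for Operophtera brumata (n=215): 39/215=0.1814, 41/215=0.1907, 46/215=0.2140, 19/215=0.0884, 19/215=0.0884, 51/215=0.2372
Proportions for Operophtera fagata (n=44): 7/44=0.1591, 5/44=0.1136, 5/44=0.1136, 7/44=0.1591, 19/44=0.4318, 1/44=0.0227
Σ p₁ᵢp₂ᵢ = 0.028861 + 0.021664 + 0.024310 + 0.014064 + 0.038171 + 0.005384 = 0.132454
Σp_1ᵢ² = 0.1814² + 0.1907² + 0.2140² + 0.0884² + 0.0884² + 0.2372² = 0.032906 + 0.036366 + 0.045796 + 0.007815 + 0.007815 + 0.056264 = 0.186962
Σp_2ᵢ² = 0.1591² + 0.1136² + 0.1136² + 0.1591² + 0.4318² + 0.0227² = 0.025313 + 0.012905 + 0.012905 + 0.025313 + 0.186451 + 0.000515 = 0.263402
O = 0.132454 / √(0.186962 × 0.263402) = 0.132454 / 0.2219148 = 0.5969

0.60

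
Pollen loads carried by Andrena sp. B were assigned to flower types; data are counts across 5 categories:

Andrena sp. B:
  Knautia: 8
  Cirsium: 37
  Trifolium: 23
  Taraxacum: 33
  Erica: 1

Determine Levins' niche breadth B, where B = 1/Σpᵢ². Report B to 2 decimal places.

Proportions for Andrena sp. B (n=102): 8/102=0.0784, 37/102=0.3627, 23/102=0.2255, 33/102=0.3235, 1/102=0.0098
Σpᵢ² = 0.0784² + 0.3627² + 0.2255² + 0.3235² + 0.0098² = 0.006147 + 0.131551 + 0.050850 + 0.104652 + 0.000096 = 0.293296
B = 1 / 0.293296 = 3.4095

3.41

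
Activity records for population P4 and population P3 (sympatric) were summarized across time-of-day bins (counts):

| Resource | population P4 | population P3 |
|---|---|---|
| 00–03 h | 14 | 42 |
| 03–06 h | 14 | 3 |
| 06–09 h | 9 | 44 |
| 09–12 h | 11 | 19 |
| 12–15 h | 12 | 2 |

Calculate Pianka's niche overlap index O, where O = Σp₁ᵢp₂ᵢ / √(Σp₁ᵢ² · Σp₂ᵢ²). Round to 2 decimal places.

Proportions for population P4 (n=60): 14/60=0.2333, 14/60=0.2333, 9/60=0.1500, 11/60=0.1833, 12/60=0.2000
Proportions for population P3 (n=110): 42/110=0.3818, 3/110=0.0273, 44/110=0.4000, 19/110=0.1727, 2/110=0.0182
Σ p₁ᵢp₂ᵢ = 0.089074 + 0.006369 + 0.060000 + 0.031656 + 0.003640 = 0.190739
Σp_1ᵢ² = 0.2333² + 0.2333² + 0.1500² + 0.1833² + 0.2000² = 0.054429 + 0.054429 + 0.022500 + 0.033599 + 0.040000 = 0.204957
Σp_2ᵢ² = 0.3818² + 0.0273² + 0.4000² + 0.1727² + 0.0182² = 0.145771 + 0.000745 + 0.160000 + 0.029825 + 0.000331 = 0.336672
O = 0.190739 / √(0.204957 × 0.336672) = 0.190739 / 0.2626848 = 0.7261

0.73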